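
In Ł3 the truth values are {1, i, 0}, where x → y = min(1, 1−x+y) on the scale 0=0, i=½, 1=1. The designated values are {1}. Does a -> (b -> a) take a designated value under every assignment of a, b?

Yes

Every assignment of a, b over {1, i, 0} gives a value in {1}.
In particular, with a=i, b=i: a -> (b -> a) = 1.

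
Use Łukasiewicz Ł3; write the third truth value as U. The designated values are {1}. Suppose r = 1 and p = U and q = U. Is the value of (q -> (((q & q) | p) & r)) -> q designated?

q & q = U & U = U
(q & q) | p = U | U = U
((q & q) | p) & r = U & 1 = U
q -> (((q & q) | p) & r) = U -> U = 1
(q -> (((q & q) | p) & r)) -> q = 1 -> U = U
U ∉ {1}.

No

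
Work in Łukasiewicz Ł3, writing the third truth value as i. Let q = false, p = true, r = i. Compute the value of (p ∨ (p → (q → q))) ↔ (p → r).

q → q = false → false = true
p → (q → q) = true → true = true
p ∨ (p → (q → q)) = true ∨ true = true
p → r = true → i = i  [min(1, 1−1+½)]
(p ∨ (p → (q → q))) ↔ (p → r) = true ↔ i = i

i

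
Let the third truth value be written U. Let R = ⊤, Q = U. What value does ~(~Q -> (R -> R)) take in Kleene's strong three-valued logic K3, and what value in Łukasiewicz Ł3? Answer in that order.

⊥; ⊥

In Kleene's strong three-valued logic K3: ~Q = ~U = U
R -> R = ⊤ -> ⊤ = ⊤
~Q -> (R -> R) = U -> ⊤ = ⊤  [~U | ⊤]
~(~Q -> (R -> R)) = ~⊤ = ⊥
In Łukasiewicz Ł3: ~Q = ~U = U
R -> R = ⊤ -> ⊤ = ⊤
~Q -> (R -> R) = U -> ⊤ = ⊤  [min(1, 1−½+1)]
~(~Q -> (R -> R)) = ~⊤ = ⊥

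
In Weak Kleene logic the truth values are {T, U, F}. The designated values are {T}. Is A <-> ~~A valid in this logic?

Countermodel: A=U gives U, which is not designated.

No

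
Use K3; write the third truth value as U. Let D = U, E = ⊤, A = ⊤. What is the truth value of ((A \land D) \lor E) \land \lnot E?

⊥

A \land D = ⊤ \land U = U
(A \land D) \lor E = U \lor ⊤ = ⊤
\lnot E = \lnot ⊤ = ⊥
((A \land D) \lor E) \land \lnot E = ⊤ \land ⊥ = ⊥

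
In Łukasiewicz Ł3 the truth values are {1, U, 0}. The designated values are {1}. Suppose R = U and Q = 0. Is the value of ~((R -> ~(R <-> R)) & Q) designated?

R <-> R = U <-> U = 1  [1 − |½−½|]
~(R <-> R) = ~1 = 0
R -> ~(R <-> R) = U -> 0 = U
(R -> ~(R <-> R)) & Q = U & 0 = 0
~((R -> ~(R <-> R)) & Q) = ~0 = 1
1 ∈ {1}.

Yes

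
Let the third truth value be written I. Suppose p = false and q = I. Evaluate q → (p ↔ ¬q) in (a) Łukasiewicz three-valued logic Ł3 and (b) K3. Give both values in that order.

true; I

In Łukasiewicz three-valued logic Ł3: ¬q = ¬I = I
p ↔ ¬q = false ↔ I = I
q → (p ↔ ¬q) = I → I = true
In K3: ¬q = ¬I = I
p ↔ ¬q = false ↔ I = I
q → (p ↔ ¬q) = I → I = I  [¬I ∨ I]
They differ because Łukasiewicz three-valued logic Ł3 and K3 treat I differently under implication.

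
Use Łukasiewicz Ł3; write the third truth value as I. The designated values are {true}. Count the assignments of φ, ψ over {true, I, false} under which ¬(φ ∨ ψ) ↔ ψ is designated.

Designated under: (φ=true, ψ=false); (φ=I, ψ=I); (φ=false, ψ=I).

3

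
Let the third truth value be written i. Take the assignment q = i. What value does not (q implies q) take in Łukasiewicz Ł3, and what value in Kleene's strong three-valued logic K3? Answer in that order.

In Łukasiewicz Ł3: q implies q = i implies i = 1
not (q implies q) = not 1 = 0
In Kleene's strong three-valued logic K3: q implies q = i implies i = i  [not i or i]
not (q implies q) = not i = i
They differ because Łukasiewicz Ł3 and Kleene's strong three-valued logic K3 treat i differently under implication.

0; i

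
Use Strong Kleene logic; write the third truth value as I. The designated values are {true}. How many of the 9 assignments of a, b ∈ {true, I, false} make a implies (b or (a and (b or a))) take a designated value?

7

Of the 9 assignments, 7 give a value in {true}.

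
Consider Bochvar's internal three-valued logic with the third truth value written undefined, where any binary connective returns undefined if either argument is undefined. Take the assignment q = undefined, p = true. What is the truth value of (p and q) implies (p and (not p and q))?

p and q = true and undefined = undefined
not p = not true = false
not p and q = false and undefined = undefined
p and (not p and q) = true and undefined = undefined
(p and q) implies (p and (not p and q)) = undefined implies undefined = undefined

undefined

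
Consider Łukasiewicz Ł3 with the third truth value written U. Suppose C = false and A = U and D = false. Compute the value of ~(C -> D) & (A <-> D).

C -> D = false -> false = true
~(C -> D) = ~true = false
A <-> D = U <-> false = U  [1 − |½−0|]
~(C -> D) & (A <-> D) = false & U = false

false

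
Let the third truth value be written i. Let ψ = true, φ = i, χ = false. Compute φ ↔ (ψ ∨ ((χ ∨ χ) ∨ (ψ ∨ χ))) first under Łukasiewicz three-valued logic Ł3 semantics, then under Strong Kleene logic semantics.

i; i

In Łukasiewicz three-valued logic Ł3: χ ∨ χ = false ∨ false = false
ψ ∨ χ = true ∨ false = true
(χ ∨ χ) ∨ (ψ ∨ χ) = false ∨ true = true
ψ ∨ ((χ ∨ χ) ∨ (ψ ∨ χ)) = true ∨ true = true
φ ↔ (ψ ∨ ((χ ∨ χ) ∨ (ψ ∨ χ))) = i ↔ true = i  [1 − |½−1|]
In Strong Kleene logic: χ ∨ χ = false ∨ false = false
ψ ∨ χ = true ∨ false = true
(χ ∨ χ) ∨ (ψ ∨ χ) = false ∨ true = true
ψ ∨ ((χ ∨ χ) ∨ (ψ ∨ χ)) = true ∨ true = true
φ ↔ (ψ ∨ ((χ ∨ χ) ∨ (ψ ∨ χ))) = i ↔ true = i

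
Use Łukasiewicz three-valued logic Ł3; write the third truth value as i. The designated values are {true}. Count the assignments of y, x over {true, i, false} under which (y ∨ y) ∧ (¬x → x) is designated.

2

Designated under: (y=true, x=true); (y=true, x=i).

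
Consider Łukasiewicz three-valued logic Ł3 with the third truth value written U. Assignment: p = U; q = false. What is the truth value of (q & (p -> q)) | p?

p -> q = U -> false = U  [min(1, 1−½+0)]
q & (p -> q) = false & U = false
(q & (p -> q)) | p = false | U = U

U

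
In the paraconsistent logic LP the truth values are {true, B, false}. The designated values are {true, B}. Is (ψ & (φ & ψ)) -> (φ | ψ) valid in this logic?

Every assignment of ψ, φ over {true, B, false} gives a value in {true, B}.
In particular, with ψ=B, φ=B: (ψ & (φ & ψ)) -> (φ | ψ) = B.

Yes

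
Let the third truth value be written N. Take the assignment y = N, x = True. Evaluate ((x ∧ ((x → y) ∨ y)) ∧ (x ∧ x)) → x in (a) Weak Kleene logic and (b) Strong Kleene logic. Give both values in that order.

N; True

In Weak Kleene logic: x → y = True → N = N  [any arg is the third value ⇒ result is the third value]
(x → y) ∨ y = N ∨ N = N
x ∧ ((x → y) ∨ y) = True ∧ N = N
x ∧ x = True ∧ True = True
(x ∧ ((x → y) ∨ y)) ∧ (x ∧ x) = N ∧ True = N
((x ∧ ((x → y) ∨ y)) ∧ (x ∧ x)) → x = N → True = N
In Strong Kleene logic: x → y = True → N = N  [¬True ∨ N]
(x → y) ∨ y = N ∨ N = N
x ∧ ((x → y) ∨ y) = True ∧ N = N
x ∧ x = True ∧ True = True
(x ∧ ((x → y) ∨ y)) ∧ (x ∧ x) = N ∧ True = N
((x ∧ ((x → y) ∨ y)) ∧ (x ∧ x)) → x = N → True = True
They differ because Weak Kleene logic and Strong Kleene logic treat N differently under the binary connectives.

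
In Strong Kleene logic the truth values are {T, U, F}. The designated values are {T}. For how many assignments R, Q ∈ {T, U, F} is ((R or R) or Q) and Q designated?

3

Designated under: (R=T, Q=T); (R=U, Q=T); (R=F, Q=T).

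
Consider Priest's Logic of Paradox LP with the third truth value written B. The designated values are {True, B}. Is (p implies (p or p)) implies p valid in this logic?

Countermodel: p=False gives False, which is not designated.

No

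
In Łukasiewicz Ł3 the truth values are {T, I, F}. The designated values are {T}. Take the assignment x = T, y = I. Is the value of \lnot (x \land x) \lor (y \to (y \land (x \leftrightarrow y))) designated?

Yes

x \land x = T \land T = T
\lnot (x \land x) = \lnot T = F
x \leftrightarrow y = T \leftrightarrow I = I  [1 − |1−½|]
y \land (x \leftrightarrow y) = I \land I = I
y \to (y \land (x \leftrightarrow y)) = I \to I = T
\lnot (x \land x) \lor (y \to (y \land (x \leftrightarrow y))) = F \lor T = T
T ∈ {T}.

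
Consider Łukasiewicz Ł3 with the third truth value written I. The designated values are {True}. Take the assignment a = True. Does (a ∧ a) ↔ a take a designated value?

a ∧ a = True ∧ True = True
(a ∧ a) ↔ a = True ↔ True = True
True ∈ {True}.

Yes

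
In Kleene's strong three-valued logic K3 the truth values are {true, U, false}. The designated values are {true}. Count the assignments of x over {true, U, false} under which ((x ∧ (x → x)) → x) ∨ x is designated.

2

x=true: true ✓
x=U: U ·
x=false: true ✓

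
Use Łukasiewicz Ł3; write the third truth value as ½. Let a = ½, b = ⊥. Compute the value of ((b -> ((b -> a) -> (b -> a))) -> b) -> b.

⊤

b -> a = ⊥ -> ½ = ⊤  [min(1, 1−0+½)]
b -> a = ⊥ -> ½ = ⊤
(b -> a) -> (b -> a) = ⊤ -> ⊤ = ⊤
b -> ((b -> a) -> (b -> a)) = ⊥ -> ⊤ = ⊤
(b -> ((b -> a) -> (b -> a))) -> b = ⊤ -> ⊥ = ⊥
((b -> ((b -> a) -> (b -> a))) -> b) -> b = ⊥ -> ⊥ = ⊤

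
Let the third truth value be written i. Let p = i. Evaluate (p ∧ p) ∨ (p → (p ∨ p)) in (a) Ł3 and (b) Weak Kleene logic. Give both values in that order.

In Ł3: p ∧ p = i ∧ i = i
p ∨ p = i ∨ i = i
p → (p ∨ p) = i → i = T  [min(1, 1−½+½)]
(p ∧ p) ∨ (p → (p ∨ p)) = i ∨ T = T
In Weak Kleene logic: p ∧ p = i ∧ i = i
p ∨ p = i ∨ i = i
p → (p ∨ p) = i → i = i
(p ∧ p) ∨ (p → (p ∨ p)) = i ∨ i = i
They differ because Ł3 and Weak Kleene logic treat i differently under the binary connectives.

T; i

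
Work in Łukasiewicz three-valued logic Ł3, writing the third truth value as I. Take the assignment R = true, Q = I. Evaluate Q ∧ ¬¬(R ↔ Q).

R ↔ Q = true ↔ I = I  [1 − |1−½|]
¬(R ↔ Q) = ¬I = I
¬¬(R ↔ Q) = ¬I = I
Q ∧ ¬¬(R ↔ Q) = I ∧ I = I

I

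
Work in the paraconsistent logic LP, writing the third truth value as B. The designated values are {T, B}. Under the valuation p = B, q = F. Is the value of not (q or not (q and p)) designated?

No

q and p = F and B = F
not (q and p) = not F = T
q or not (q and p) = F or T = T
not (q or not (q and p)) = not T = F
F ∉ {T, B}.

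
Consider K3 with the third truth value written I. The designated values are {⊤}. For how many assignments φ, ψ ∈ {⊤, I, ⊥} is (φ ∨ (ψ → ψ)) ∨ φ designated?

7

Of the 9 assignments, 7 give a value in {⊤}.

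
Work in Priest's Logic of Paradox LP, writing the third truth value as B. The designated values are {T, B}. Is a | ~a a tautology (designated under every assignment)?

Yes

Every assignment of a over {T, B, F} gives a value in {T, B}.
In particular, with a=B: a | ~a = B.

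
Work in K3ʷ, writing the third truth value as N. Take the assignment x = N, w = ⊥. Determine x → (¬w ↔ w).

N

¬w = ¬⊥ = ⊤
¬w ↔ w = ⊤ ↔ ⊥ = ⊥
x → (¬w ↔ w) = N → ⊥ = N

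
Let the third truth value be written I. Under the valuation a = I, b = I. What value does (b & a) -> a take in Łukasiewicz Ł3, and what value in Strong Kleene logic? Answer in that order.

⊤; I

In Łukasiewicz Ł3: b & a = I & I = I
(b & a) -> a = I -> I = ⊤
In Strong Kleene logic: b & a = I & I = I
(b & a) -> a = I -> I = I  [~I | I]
They differ because Łukasiewicz Ł3 and Strong Kleene logic treat I differently under implication.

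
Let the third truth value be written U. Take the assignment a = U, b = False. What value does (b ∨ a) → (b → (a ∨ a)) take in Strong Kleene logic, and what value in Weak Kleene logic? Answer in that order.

True; U

In Strong Kleene logic: b ∨ a = False ∨ U = U
a ∨ a = U ∨ U = U
b → (a ∨ a) = False → U = True  [¬False ∨ U]
(b ∨ a) → (b → (a ∨ a)) = U → True = True
In Weak Kleene logic: b ∨ a = False ∨ U = U
a ∨ a = U ∨ U = U
b → (a ∨ a) = False → U = U  [any arg is the third value ⇒ result is the third value]
(b ∨ a) → (b → (a ∨ a)) = U → U = U
They differ because Strong Kleene logic and Weak Kleene logic treat U differently under the binary connectives.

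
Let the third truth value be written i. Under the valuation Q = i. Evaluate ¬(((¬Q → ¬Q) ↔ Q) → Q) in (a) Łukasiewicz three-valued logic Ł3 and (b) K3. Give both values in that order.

In Łukasiewicz three-valued logic Ł3: ¬Q = ¬i = i
¬Q = ¬i = i
¬Q → ¬Q = i → i = ⊤  [min(1, 1−½+½)]
(¬Q → ¬Q) ↔ Q = ⊤ ↔ i = i
((¬Q → ¬Q) ↔ Q) → Q = i → i = ⊤
¬(((¬Q → ¬Q) ↔ Q) → Q) = ¬⊤ = ⊥
In K3: ¬Q = ¬i = i
¬Q = ¬i = i
¬Q → ¬Q = i → i = i  [¬i ∨ i]
(¬Q → ¬Q) ↔ Q = i ↔ i = i
((¬Q → ¬Q) ↔ Q) → Q = i → i = i
¬(((¬Q → ¬Q) ↔ Q) → Q) = ¬i = i
They differ because Łukasiewicz three-valued logic Ł3 and K3 treat i differently under implication.

⊥; i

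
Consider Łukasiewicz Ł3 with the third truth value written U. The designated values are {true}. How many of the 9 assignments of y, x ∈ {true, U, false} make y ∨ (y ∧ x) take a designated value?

Designated under: (y=true, x=true); (y=true, x=U); (y=true, x=false).

3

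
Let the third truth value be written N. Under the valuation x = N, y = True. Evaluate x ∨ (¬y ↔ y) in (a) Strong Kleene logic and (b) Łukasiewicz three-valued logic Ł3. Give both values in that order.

N; N

In Strong Kleene logic: ¬y = ¬True = False
¬y ↔ y = False ↔ True = False
x ∨ (¬y ↔ y) = N ∨ False = N
In Łukasiewicz three-valued logic Ł3: ¬y = ¬True = False
¬y ↔ y = False ↔ True = False
x ∨ (¬y ↔ y) = N ∨ False = N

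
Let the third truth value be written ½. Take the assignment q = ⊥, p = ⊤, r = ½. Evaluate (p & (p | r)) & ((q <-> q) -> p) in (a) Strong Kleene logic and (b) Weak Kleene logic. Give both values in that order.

In Strong Kleene logic: p | r = ⊤ | ½ = ⊤
p & (p | r) = ⊤ & ⊤ = ⊤
q <-> q = ⊥ <-> ⊥ = ⊤
(q <-> q) -> p = ⊤ -> ⊤ = ⊤
(p & (p | r)) & ((q <-> q) -> p) = ⊤ & ⊤ = ⊤
In Weak Kleene logic: p | r = ⊤ | ½ = ½
p & (p | r) = ⊤ & ½ = ½
q <-> q = ⊥ <-> ⊥ = ⊤
(q <-> q) -> p = ⊤ -> ⊤ = ⊤
(p & (p | r)) & ((q <-> q) -> p) = ½ & ⊤ = ½
They differ because Strong Kleene logic and Weak Kleene logic treat ½ differently under the binary connectives.

⊤; ½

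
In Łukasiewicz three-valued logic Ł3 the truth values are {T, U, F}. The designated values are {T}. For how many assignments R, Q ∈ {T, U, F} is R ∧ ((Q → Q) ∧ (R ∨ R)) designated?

3

Designated under: (R=T, Q=T); (R=T, Q=U); (R=T, Q=F).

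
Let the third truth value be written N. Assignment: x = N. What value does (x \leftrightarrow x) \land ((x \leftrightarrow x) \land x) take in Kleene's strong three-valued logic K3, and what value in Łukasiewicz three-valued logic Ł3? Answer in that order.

N; N

In Kleene's strong three-valued logic K3: x \leftrightarrow x = N \leftrightarrow N = N
x \leftrightarrow x = N \leftrightarrow N = N
(x \leftrightarrow x) \land x = N \land N = N
(x \leftrightarrow x) \land ((x \leftrightarrow x) \land x) = N \land N = N
In Łukasiewicz three-valued logic Ł3: x \leftrightarrow x = N \leftrightarrow N = ⊤  [1 − |½−½|]
x \leftrightarrow x = N \leftrightarrow N = ⊤
(x \leftrightarrow x) \land x = ⊤ \land N = N
(x \leftrightarrow x) \land ((x \leftrightarrow x) \land x) = ⊤ \land N = N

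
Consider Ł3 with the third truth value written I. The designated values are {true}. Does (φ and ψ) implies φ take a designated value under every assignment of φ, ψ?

Yes

Every assignment of φ, ψ over {true, I, false} gives a value in {true}.
In particular, with φ=I, ψ=I: (φ and ψ) implies φ = true.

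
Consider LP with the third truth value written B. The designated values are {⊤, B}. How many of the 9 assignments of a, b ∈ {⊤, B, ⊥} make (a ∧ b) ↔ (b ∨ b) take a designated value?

8

Of the 9 assignments, 8 give a value in {⊤, B}.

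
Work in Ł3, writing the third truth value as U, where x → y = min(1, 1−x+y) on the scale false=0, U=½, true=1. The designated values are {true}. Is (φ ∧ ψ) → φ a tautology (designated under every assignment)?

Yes

Every assignment of φ, ψ over {true, U, false} gives a value in {true}.
In particular, with φ=U, ψ=U: (φ ∧ ψ) → φ = true.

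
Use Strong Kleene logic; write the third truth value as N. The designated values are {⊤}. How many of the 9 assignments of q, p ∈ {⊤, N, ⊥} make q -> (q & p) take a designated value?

4

Designated under: (q=⊤, p=⊤); (q=⊥, p=⊤); (q=⊥, p=N); (q=⊥, p=⊥).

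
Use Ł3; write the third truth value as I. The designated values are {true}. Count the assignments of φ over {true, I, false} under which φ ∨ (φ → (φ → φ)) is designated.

φ=true: true ✓
φ=I: true ✓
φ=false: true ✓

3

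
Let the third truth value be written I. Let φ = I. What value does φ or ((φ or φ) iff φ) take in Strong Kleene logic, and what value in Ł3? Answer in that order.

I; true

In Strong Kleene logic: φ or φ = I or I = I
(φ or φ) iff φ = I iff I = I
φ or ((φ or φ) iff φ) = I or I = I
In Ł3: φ or φ = I or I = I
(φ or φ) iff φ = I iff I = true  [1 − |½−½|]
φ or ((φ or φ) iff φ) = I or true = true
They differ because Strong Kleene logic and Ł3 treat I differently under implication.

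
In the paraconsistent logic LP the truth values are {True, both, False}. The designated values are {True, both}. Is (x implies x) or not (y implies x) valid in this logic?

Yes

Every assignment of x, y over {True, both, False} gives a value in {True, both}.
In particular, with x=both, y=both: (x implies x) or not (y implies x) = both.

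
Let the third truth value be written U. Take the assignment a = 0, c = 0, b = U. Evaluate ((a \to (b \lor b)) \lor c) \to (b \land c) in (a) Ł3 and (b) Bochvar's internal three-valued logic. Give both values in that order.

In Ł3: b \lor b = U \lor U = U
a \to (b \lor b) = 0 \to U = 1
(a \to (b \lor b)) \lor c = 1 \lor 0 = 1
b \land c = U \land 0 = 0
((a \to (b \lor b)) \lor c) \to (b \land c) = 1 \to 0 = 0
In Bochvar's internal three-valued logic: b \lor b = U \lor U = U
a \to (b \lor b) = 0 \to U = U  [any arg is the third value ⇒ result is the third value]
(a \to (b \lor b)) \lor c = U \lor 0 = U
b \land c = U \land 0 = U
((a \to (b \lor b)) \lor c) \to (b \land c) = U \to U = U
They differ because Ł3 and Bochvar's internal three-valued logic treat U differently under the binary connectives.

0; U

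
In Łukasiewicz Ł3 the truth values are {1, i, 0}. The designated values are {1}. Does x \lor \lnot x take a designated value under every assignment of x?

Countermodel: x=i gives i, which is not designated.

No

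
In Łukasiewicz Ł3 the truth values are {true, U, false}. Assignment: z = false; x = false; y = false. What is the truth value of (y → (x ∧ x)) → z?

x ∧ x = false ∧ false = false
y → (x ∧ x) = false → false = true
(y → (x ∧ x)) → z = true → false = false

false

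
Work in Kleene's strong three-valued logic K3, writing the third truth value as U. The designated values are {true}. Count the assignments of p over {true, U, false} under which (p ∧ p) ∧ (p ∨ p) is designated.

p=true: true ✓
p=U: U ·
p=false: false ·

1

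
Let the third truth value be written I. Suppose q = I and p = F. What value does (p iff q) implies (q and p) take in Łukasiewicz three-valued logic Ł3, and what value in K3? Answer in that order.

In Łukasiewicz three-valued logic Ł3: p iff q = F iff I = I
q and p = I and F = F
(p iff q) implies (q and p) = I implies F = I
In K3: p iff q = F iff I = I
q and p = I and F = F
(p iff q) implies (q and p) = I implies F = I  [not I or F]

I; I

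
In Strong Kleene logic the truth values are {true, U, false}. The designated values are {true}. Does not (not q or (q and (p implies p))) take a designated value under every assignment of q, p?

No

Countermodel: q=true, p=true gives false, which is not designated.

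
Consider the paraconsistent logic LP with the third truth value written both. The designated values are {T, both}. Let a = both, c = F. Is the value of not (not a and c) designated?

Yes

not a = not both = both
not a and c = both and F = F
not (not a and c) = not F = T
T ∈ {T, both}.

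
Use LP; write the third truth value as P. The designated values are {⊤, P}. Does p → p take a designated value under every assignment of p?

Every assignment of p over {⊤, P, ⊥} gives a value in {⊤, P}.
In particular, with p=P: p → p = P.

Yes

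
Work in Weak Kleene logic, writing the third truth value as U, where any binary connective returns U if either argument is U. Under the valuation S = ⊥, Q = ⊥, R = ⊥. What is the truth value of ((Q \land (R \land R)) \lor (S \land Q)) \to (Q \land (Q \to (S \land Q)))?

R \land R = ⊥ \land ⊥ = ⊥
Q \land (R \land R) = ⊥ \land ⊥ = ⊥
S \land Q = ⊥ \land ⊥ = ⊥
(Q \land (R \land R)) \lor (S \land Q) = ⊥ \lor ⊥ = ⊥
S \land Q = ⊥ \land ⊥ = ⊥
Q \to (S \land Q) = ⊥ \to ⊥ = ⊤
Q \land (Q \to (S \land Q)) = ⊥ \land ⊤ = ⊥
((Q \land (R \land R)) \lor (S \land Q)) \to (Q \land (Q \to (S \land Q))) = ⊥ \to ⊥ = ⊤

⊤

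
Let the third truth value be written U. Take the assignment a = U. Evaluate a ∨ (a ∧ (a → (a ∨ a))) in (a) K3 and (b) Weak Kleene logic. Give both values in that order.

U; U

In K3: a ∨ a = U ∨ U = U
a → (a ∨ a) = U → U = U
a ∧ (a → (a ∨ a)) = U ∧ U = U
a ∨ (a ∧ (a → (a ∨ a))) = U ∨ U = U
In Weak Kleene logic: a ∨ a = U ∨ U = U
a → (a ∨ a) = U → U = U  [any arg is the third value ⇒ result is the third value]
a ∧ (a → (a ∨ a)) = U ∧ U = U
a ∨ (a ∧ (a → (a ∨ a))) = U ∨ U = U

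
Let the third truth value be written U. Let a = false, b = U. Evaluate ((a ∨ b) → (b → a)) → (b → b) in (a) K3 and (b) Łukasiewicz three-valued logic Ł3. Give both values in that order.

In K3: a ∨ b = false ∨ U = U
b → a = U → false = U  [¬U ∨ false]
(a ∨ b) → (b → a) = U → U = U
b → b = U → U = U
((a ∨ b) → (b → a)) → (b → b) = U → U = U
In Łukasiewicz three-valued logic Ł3: a ∨ b = false ∨ U = U
b → a = U → false = U  [min(1, 1−½+0)]
(a ∨ b) → (b → a) = U → U = true
b → b = U → U = true
((a ∨ b) → (b → a)) → (b → b) = true → true = true
They differ because K3 and Łukasiewicz three-valued logic Ł3 treat U differently under implication.

U; true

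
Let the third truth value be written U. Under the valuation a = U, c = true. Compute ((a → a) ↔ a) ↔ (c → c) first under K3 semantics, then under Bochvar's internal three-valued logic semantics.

U; U

In K3: a → a = U → U = U  [¬U ∨ U]
(a → a) ↔ a = U ↔ U = U
c → c = true → true = true
((a → a) ↔ a) ↔ (c → c) = U ↔ true = U
In Bochvar's internal three-valued logic: a → a = U → U = U  [any arg is the third value ⇒ result is the third value]
(a → a) ↔ a = U ↔ U = U
c → c = true → true = true
((a → a) ↔ a) ↔ (c → c) = U ↔ true = U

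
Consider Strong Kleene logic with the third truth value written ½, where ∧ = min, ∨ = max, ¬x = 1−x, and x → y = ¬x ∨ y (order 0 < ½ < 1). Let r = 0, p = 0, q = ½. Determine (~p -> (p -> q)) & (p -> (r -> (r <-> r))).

1

~p = ~0 = 1
p -> q = 0 -> ½ = 1
~p -> (p -> q) = 1 -> 1 = 1
r <-> r = 0 <-> 0 = 1
r -> (r <-> r) = 0 -> 1 = 1
p -> (r -> (r <-> r)) = 0 -> 1 = 1
(~p -> (p -> q)) & (p -> (r -> (r <-> r))) = 1 & 1 = 1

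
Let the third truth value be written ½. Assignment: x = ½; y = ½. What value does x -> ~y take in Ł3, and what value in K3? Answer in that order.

In Ł3: ~y = ~½ = ½
x -> ~y = ½ -> ½ = T  [min(1, 1−½+½)]
In K3: ~y = ~½ = ½
x -> ~y = ½ -> ½ = ½  [~½ | ½]
They differ because Ł3 and K3 treat ½ differently under implication.

T; ½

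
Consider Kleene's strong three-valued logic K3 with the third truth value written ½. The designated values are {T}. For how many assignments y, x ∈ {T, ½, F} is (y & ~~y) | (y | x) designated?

Of the 9 assignments, 5 give a value in {T}.

5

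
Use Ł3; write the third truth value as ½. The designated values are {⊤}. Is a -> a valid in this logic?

Yes

Every assignment of a over {⊤, ½, ⊥} gives a value in {⊤}.
In particular, with a=½: a -> a = ⊤.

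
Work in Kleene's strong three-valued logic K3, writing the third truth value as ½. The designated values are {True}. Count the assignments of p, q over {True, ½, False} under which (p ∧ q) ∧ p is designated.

1

Designated under: (p=True, q=True).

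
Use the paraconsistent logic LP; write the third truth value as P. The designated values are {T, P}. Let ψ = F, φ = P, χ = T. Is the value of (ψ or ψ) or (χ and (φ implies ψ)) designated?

Yes

ψ or ψ = F or F = F
φ implies ψ = P implies F = P  [not P or F]
χ and (φ implies ψ) = T and P = P
(ψ or ψ) or (χ and (φ implies ψ)) = F or P = P
P ∈ {T, P}.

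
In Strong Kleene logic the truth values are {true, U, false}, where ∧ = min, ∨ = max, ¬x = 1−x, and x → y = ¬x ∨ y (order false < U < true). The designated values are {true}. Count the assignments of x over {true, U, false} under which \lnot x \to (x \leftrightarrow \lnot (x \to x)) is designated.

x=true: true ✓
x=U: U ·
x=false: true ✓

2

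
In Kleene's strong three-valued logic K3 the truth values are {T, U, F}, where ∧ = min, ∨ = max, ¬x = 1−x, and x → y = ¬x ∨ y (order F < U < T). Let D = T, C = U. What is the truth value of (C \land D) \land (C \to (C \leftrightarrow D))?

U

C \land D = U \land T = U
C \leftrightarrow D = U \leftrightarrow T = U
C \to (C \leftrightarrow D) = U \to U = U  [\lnot U \lor U]
(C \land D) \land (C \to (C \leftrightarrow D)) = U \land U = U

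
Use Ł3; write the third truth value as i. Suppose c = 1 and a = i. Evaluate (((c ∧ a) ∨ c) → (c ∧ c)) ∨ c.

1

c ∧ a = 1 ∧ i = i
(c ∧ a) ∨ c = i ∨ 1 = 1
c ∧ c = 1 ∧ 1 = 1
((c ∧ a) ∨ c) → (c ∧ c) = 1 → 1 = 1
(((c ∧ a) ∨ c) → (c ∧ c)) ∨ c = 1 ∨ 1 = 1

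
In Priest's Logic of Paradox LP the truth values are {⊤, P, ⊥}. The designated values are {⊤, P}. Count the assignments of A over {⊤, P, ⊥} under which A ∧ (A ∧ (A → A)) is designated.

A=⊤: ⊤ ✓
A=P: P ✓
A=⊥: ⊥ ·

2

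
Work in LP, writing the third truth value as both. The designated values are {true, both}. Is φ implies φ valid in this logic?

Every assignment of φ over {true, both, false} gives a value in {true, both}.
In particular, with φ=both: φ implies φ = both.

Yes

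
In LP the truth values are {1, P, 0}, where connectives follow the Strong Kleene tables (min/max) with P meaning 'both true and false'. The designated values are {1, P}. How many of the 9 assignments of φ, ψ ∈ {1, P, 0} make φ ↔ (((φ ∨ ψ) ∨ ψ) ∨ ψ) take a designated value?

8

Of the 9 assignments, 8 give a value in {1, P}.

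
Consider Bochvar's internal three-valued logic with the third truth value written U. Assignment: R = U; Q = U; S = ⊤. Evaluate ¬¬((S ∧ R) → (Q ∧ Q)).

S ∧ R = ⊤ ∧ U = U
Q ∧ Q = U ∧ U = U
(S ∧ R) → (Q ∧ Q) = U → U = U
¬((S ∧ R) → (Q ∧ Q)) = ¬U = U
¬¬((S ∧ R) → (Q ∧ Q)) = ¬U = U

U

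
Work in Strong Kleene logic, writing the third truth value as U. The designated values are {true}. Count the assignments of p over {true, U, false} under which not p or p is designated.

2

p=true: true ✓
p=U: U ·
p=false: true ✓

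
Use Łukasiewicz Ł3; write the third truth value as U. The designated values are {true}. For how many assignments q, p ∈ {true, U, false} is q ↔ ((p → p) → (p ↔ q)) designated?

Designated under: (q=true, p=true); (q=U, p=true); (q=U, p=false); (q=false, p=true).

4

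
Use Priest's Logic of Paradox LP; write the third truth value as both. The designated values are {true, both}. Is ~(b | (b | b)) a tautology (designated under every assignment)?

Countermodel: b=true gives false, which is not designated.

No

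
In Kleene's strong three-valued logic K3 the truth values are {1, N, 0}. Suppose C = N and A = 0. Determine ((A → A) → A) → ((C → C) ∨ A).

1

A → A = 0 → 0 = 1
(A → A) → A = 1 → 0 = 0
C → C = N → N = N
(C → C) ∨ A = N ∨ 0 = N
((A → A) → A) → ((C → C) ∨ A) = 0 → N = 1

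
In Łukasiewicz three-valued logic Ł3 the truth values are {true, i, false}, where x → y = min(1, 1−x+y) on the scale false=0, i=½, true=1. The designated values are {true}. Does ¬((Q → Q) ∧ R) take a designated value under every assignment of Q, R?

Countermodel: Q=true, R=true gives false, which is not designated.

No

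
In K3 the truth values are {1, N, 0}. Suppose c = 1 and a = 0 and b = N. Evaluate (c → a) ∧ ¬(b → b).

0

c → a = 1 → 0 = 0
b → b = N → N = N  [¬N ∨ N]
¬(b → b) = ¬N = N
(c → a) ∧ ¬(b → b) = 0 ∧ N = 0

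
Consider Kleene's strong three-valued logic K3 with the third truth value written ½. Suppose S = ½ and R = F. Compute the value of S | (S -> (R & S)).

R & S = F & ½ = F
S -> (R & S) = ½ -> F = ½
S | (S -> (R & S)) = ½ | ½ = ½

½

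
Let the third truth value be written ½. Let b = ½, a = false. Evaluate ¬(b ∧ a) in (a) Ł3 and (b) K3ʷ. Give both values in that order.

In Ł3: b ∧ a = ½ ∧ false = false
¬(b ∧ a) = ¬false = true
In K3ʷ: b ∧ a = ½ ∧ false = ½
¬(b ∧ a) = ¬½ = ½
They differ because Ł3 and K3ʷ treat ½ differently under the binary connectives.

true; ½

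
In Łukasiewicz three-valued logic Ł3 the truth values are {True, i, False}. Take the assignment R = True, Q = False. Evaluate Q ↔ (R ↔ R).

False

R ↔ R = True ↔ True = True
Q ↔ (R ↔ R) = False ↔ True = False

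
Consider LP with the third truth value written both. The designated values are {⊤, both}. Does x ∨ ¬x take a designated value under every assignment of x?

Yes

Every assignment of x over {⊤, both, ⊥} gives a value in {⊤, both}.
In particular, with x=both: x ∨ ¬x = both.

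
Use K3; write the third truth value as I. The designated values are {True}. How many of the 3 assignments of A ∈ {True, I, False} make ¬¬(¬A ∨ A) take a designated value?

2

A=True: True ✓
A=I: I ·
A=False: True ✓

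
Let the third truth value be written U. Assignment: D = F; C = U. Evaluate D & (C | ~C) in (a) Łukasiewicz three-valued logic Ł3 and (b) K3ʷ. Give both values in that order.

In Łukasiewicz three-valued logic Ł3: ~C = ~U = U
C | ~C = U | U = U
D & (C | ~C) = F & U = F
In K3ʷ: ~C = ~U = U
C | ~C = U | U = U
D & (C | ~C) = F & U = U
They differ because Łukasiewicz three-valued logic Ł3 and K3ʷ treat U differently under the binary connectives.

F; U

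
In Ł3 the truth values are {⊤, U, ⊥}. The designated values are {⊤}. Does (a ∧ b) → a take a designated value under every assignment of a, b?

Every assignment of a, b over {⊤, U, ⊥} gives a value in {⊤}.
In particular, with a=U, b=U: (a ∧ b) → a = ⊤.

Yes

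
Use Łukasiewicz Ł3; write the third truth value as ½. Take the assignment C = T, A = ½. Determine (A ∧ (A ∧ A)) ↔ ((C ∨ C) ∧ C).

½

A ∧ A = ½ ∧ ½ = ½
A ∧ (A ∧ A) = ½ ∧ ½ = ½
C ∨ C = T ∨ T = T
(C ∨ C) ∧ C = T ∧ T = T
(A ∧ (A ∧ A)) ↔ ((C ∨ C) ∧ C) = ½ ↔ T = ½  [1 − |½−1|]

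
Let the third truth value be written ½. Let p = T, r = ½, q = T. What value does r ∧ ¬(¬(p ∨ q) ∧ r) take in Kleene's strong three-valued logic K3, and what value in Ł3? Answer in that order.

½; ½

In Kleene's strong three-valued logic K3: p ∨ q = T ∨ T = T
¬(p ∨ q) = ¬T = F
¬(p ∨ q) ∧ r = F ∧ ½ = F
¬(¬(p ∨ q) ∧ r) = ¬F = T
r ∧ ¬(¬(p ∨ q) ∧ r) = ½ ∧ T = ½
In Ł3: p ∨ q = T ∨ T = T
¬(p ∨ q) = ¬T = F
¬(p ∨ q) ∧ r = F ∧ ½ = F
¬(¬(p ∨ q) ∧ r) = ¬F = T
r ∧ ¬(¬(p ∨ q) ∧ r) = ½ ∧ T = ½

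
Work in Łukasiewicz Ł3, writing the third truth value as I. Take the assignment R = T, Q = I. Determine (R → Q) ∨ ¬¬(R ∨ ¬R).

T

R → Q = T → I = I
¬R = ¬T = F
R ∨ ¬R = T ∨ F = T
¬(R ∨ ¬R) = ¬T = F
¬¬(R ∨ ¬R) = ¬F = T
(R → Q) ∨ ¬¬(R ∨ ¬R) = I ∨ T = T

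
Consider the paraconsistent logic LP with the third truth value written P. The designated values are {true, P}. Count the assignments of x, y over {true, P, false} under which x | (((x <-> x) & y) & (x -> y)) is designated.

8

Of the 9 assignments, 8 give a value in {true, P}.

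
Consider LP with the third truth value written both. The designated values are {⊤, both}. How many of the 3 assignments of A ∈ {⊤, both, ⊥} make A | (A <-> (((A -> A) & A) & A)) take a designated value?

A=⊤: ⊤ ✓
A=both: both ✓
A=⊥: ⊤ ✓

3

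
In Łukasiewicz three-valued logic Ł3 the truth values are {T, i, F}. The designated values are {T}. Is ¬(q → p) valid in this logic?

No

Countermodel: q=T, p=T gives F, which is not designated.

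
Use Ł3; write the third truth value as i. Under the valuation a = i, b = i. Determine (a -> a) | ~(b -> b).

a -> a = i -> i = true  [min(1, 1−½+½)]
b -> b = i -> i = true
~(b -> b) = ~true = false
(a -> a) | ~(b -> b) = true | false = true

true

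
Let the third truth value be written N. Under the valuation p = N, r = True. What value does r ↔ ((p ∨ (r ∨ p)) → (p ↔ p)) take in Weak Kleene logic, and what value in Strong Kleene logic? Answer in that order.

In Weak Kleene logic: r ∨ p = True ∨ N = N
p ∨ (r ∨ p) = N ∨ N = N
p ↔ p = N ↔ N = N
(p ∨ (r ∨ p)) → (p ↔ p) = N → N = N
r ↔ ((p ∨ (r ∨ p)) → (p ↔ p)) = True ↔ N = N
In Strong Kleene logic: r ∨ p = True ∨ N = True
p ∨ (r ∨ p) = N ∨ True = True
p ↔ p = N ↔ N = N
(p ∨ (r ∨ p)) → (p ↔ p) = True → N = N
r ↔ ((p ∨ (r ∨ p)) → (p ↔ p)) = True ↔ N = N

N; N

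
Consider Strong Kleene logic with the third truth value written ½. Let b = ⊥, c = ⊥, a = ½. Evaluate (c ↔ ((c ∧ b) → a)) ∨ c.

⊥

c ∧ b = ⊥ ∧ ⊥ = ⊥
(c ∧ b) → a = ⊥ → ½ = ⊤
c ↔ ((c ∧ b) → a) = ⊥ ↔ ⊤ = ⊥
(c ↔ ((c ∧ b) → a)) ∨ c = ⊥ ∨ ⊥ = ⊥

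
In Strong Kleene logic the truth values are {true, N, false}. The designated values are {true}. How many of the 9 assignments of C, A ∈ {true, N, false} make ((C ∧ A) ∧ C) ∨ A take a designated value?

3

Designated under: (C=true, A=true); (C=N, A=true); (C=false, A=true).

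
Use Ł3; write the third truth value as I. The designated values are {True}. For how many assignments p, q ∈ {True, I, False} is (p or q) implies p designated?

Of the 9 assignments, 6 give a value in {True}.

6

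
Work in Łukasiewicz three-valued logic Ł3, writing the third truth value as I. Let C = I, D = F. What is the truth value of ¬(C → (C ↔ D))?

F

C ↔ D = I ↔ F = I  [1 − |½−0|]
C → (C ↔ D) = I → I = T
¬(C → (C ↔ D)) = ¬T = F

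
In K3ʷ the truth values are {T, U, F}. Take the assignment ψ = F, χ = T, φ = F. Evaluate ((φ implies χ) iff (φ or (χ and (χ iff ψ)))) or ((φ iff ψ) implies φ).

φ implies χ = F implies T = T
χ iff ψ = T iff F = F
χ and (χ iff ψ) = T and F = F
φ or (χ and (χ iff ψ)) = F or F = F
(φ implies χ) iff (φ or (χ and (χ iff ψ))) = T iff F = F
φ iff ψ = F iff F = T
(φ iff ψ) implies φ = T implies F = F
((φ implies χ) iff (φ or (χ and (χ iff ψ)))) or ((φ iff ψ) implies φ) = F or F = F

F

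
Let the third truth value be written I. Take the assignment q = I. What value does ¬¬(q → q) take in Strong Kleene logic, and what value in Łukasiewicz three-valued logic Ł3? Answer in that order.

I; 1

In Strong Kleene logic: q → q = I → I = I  [¬I ∨ I]
¬(q → q) = ¬I = I
¬¬(q → q) = ¬I = I
In Łukasiewicz three-valued logic Ł3: q → q = I → I = 1
¬(q → q) = ¬1 = 0
¬¬(q → q) = ¬0 = 1
They differ because Strong Kleene logic and Łukasiewicz three-valued logic Ł3 treat I differently under implication.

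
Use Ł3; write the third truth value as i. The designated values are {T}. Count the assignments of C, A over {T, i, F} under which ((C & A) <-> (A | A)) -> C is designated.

5

Of the 9 assignments, 5 give a value in {T}.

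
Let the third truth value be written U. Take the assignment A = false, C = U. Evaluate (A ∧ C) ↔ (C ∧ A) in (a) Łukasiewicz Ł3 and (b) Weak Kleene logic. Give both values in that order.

In Łukasiewicz Ł3: A ∧ C = false ∧ U = false
C ∧ A = U ∧ false = false
(A ∧ C) ↔ (C ∧ A) = false ↔ false = true
In Weak Kleene logic: A ∧ C = false ∧ U = U
C ∧ A = U ∧ false = U
(A ∧ C) ↔ (C ∧ A) = U ↔ U = U
They differ because Łukasiewicz Ł3 and Weak Kleene logic treat U differently under the binary connectives.

true; U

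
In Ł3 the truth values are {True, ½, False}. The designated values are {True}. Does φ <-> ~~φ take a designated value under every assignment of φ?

Every assignment of φ over {True, ½, False} gives a value in {True}.
In particular, with φ=½: φ <-> ~~φ = True.

Yes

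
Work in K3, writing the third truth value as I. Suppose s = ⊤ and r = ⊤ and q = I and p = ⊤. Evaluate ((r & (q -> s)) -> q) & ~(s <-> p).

⊥

q -> s = I -> ⊤ = ⊤  [~I | ⊤]
r & (q -> s) = ⊤ & ⊤ = ⊤
(r & (q -> s)) -> q = ⊤ -> I = I
s <-> p = ⊤ <-> ⊤ = ⊤
~(s <-> p) = ~⊤ = ⊥
((r & (q -> s)) -> q) & ~(s <-> p) = I & ⊥ = ⊥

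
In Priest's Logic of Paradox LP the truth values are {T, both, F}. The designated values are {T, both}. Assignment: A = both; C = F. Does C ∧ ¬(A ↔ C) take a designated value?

No

A ↔ C = both ↔ F = both
¬(A ↔ C) = ¬both = both
C ∧ ¬(A ↔ C) = F ∧ both = F
F ∉ {T, both}.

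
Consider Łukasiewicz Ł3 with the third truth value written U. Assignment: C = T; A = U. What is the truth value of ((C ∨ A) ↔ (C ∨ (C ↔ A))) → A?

U

C ∨ A = T ∨ U = T
C ↔ A = T ↔ U = U  [1 − |1−½|]
C ∨ (C ↔ A) = T ∨ U = T
(C ∨ A) ↔ (C ∨ (C ↔ A)) = T ↔ T = T
((C ∨ A) ↔ (C ∨ (C ↔ A))) → A = T → U = U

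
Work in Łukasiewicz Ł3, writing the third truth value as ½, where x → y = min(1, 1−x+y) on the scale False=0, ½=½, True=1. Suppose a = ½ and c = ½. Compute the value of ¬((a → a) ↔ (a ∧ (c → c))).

½

a → a = ½ → ½ = True  [min(1, 1−½+½)]
c → c = ½ → ½ = True
a ∧ (c → c) = ½ ∧ True = ½
(a → a) ↔ (a ∧ (c → c)) = True ↔ ½ = ½
¬((a → a) ↔ (a ∧ (c → c))) = ¬½ = ½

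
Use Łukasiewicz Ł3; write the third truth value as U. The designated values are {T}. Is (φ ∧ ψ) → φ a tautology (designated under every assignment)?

Yes

Every assignment of φ, ψ over {T, U, F} gives a value in {T}.
In particular, with φ=U, ψ=U: (φ ∧ ψ) → φ = T.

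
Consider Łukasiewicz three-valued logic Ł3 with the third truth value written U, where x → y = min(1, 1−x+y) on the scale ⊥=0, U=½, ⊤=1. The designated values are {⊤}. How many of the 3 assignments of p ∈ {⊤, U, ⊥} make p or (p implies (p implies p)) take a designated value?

3

p=⊤: ⊤ ✓
p=U: ⊤ ✓
p=⊥: ⊤ ✓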